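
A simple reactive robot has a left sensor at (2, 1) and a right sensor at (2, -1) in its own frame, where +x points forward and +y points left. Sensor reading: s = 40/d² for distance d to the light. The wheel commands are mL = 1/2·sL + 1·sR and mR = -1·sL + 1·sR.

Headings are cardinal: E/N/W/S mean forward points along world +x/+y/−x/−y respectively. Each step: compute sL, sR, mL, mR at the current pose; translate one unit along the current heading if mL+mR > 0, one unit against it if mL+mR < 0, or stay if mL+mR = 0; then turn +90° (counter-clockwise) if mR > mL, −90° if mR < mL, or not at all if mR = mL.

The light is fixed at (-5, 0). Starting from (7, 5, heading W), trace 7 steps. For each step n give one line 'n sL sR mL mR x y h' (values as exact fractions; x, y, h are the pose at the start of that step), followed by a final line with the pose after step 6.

0 10/29 5/17 230/493 -25/493 7 5 W
1 40/149 40/193 9820/28757 -1760/28757 6 5 N
2 20/109 20/97 3150/10573 240/10573 6 6 E
3 8/37 40/137 2028/5069 384/5069 7 6 S
4 10/29 5/17 230/493 -25/493 7 5 W
5 40/149 40/193 9820/28757 -1760/28757 6 5 N
6 20/109 20/97 3150/10573 240/10573 6 6 E
final 7 6 S

n=0: pose=(7,5,W); sL=10/29, sR=5/17; mL=230/493, mR=-25/493; mL+mR=205/493 → advance +1; mR−mL=-15/29 → turn -1·90°
n=1: pose=(6,5,N); sL=40/149, sR=40/193; mL=9820/28757, mR=-1760/28757; mL+mR=8060/28757 → advance +1; mR−mL=-60/149 → turn -1·90°
n=2: pose=(6,6,E); sL=20/109, sR=20/97; mL=3150/10573, mR=240/10573; mL+mR=3390/10573 → advance +1; mR−mL=-30/109 → turn -1·90°
n=3: pose=(7,6,S); sL=8/37, sR=40/137; mL=2028/5069, mR=384/5069; mL+mR=2412/5069 → advance +1; mR−mL=-12/37 → turn -1·90°
n=4: pose=(7,5,W); sL=10/29, sR=5/17; mL=230/493, mR=-25/493; mL+mR=205/493 → advance +1; mR−mL=-15/29 → turn -1·90°
n=5: pose=(6,5,N); sL=40/149, sR=40/193; mL=9820/28757, mR=-1760/28757; mL+mR=8060/28757 → advance +1; mR−mL=-60/149 → turn -1·90°
n=6: pose=(6,6,E); sL=20/109, sR=20/97; mL=3150/10573, mR=240/10573; mL+mR=3390/10573 → advance +1; mR−mL=-30/109 → turn -1·90°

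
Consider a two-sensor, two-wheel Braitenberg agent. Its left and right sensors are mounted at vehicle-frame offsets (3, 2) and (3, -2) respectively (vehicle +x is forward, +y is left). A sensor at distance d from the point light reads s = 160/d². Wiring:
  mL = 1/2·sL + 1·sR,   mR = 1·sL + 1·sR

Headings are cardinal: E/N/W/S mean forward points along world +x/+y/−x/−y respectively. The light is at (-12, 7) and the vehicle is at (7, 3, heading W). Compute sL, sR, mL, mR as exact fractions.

left sensor world pos  = (4, 1); dL² = 292
right sensor world pos = (4, 5); dR² = 260
sL = 160/292 = 40/73
sR = 160/260 = 8/13
mL = 1/2·sL + 1·sR = 844/949
mR = 1·sL + 1·sR = 1104/949

40/73 8/13 844/949 1104/949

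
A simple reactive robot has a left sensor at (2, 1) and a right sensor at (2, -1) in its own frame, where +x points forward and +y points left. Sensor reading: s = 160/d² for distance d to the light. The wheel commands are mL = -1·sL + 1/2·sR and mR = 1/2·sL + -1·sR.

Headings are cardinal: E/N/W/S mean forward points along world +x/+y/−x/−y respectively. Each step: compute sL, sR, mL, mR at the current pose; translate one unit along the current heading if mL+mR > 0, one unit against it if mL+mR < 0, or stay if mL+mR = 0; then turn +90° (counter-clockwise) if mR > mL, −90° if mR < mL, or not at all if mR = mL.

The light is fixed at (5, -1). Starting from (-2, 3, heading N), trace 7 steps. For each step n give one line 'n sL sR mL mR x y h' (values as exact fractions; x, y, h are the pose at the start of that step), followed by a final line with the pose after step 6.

0 8/5 20/9 -22/45 -64/45 -2 3 N
1 160/41 160/29 -1360/1189 -4240/1189 -2 2 E
2 16/5 80/41 -456/205 -72/205 -3 2 S
3 160/61 32/9 -464/549 -1232/549 -3 3 E
4 40/17 20/13 -350/221 -80/221 -4 3 S
5 32/17 32/13 -144/221 -336/221 -4 4 E
6 16/9 16/13 -136/117 -40/117 -5 4 S
final -5 5 E

n=0: pose=(-2,3,N); sL=8/5, sR=20/9; mL=-22/45, mR=-64/45; mL+mR=-86/45 → advance -1; mR−mL=-14/15 → turn -1·90°
n=1: pose=(-2,2,E); sL=160/41, sR=160/29; mL=-1360/1189, mR=-4240/1189; mL+mR=-5600/1189 → advance -1; mR−mL=-2880/1189 → turn -1·90°
n=2: pose=(-3,2,S); sL=16/5, sR=80/41; mL=-456/205, mR=-72/205; mL+mR=-528/205 → advance -1; mR−mL=384/205 → turn +1·90°
n=3: pose=(-3,3,E); sL=160/61, sR=32/9; mL=-464/549, mR=-1232/549; mL+mR=-1696/549 → advance -1; mR−mL=-256/183 → turn -1·90°
n=4: pose=(-4,3,S); sL=40/17, sR=20/13; mL=-350/221, mR=-80/221; mL+mR=-430/221 → advance -1; mR−mL=270/221 → turn +1·90°
n=5: pose=(-4,4,E); sL=32/17, sR=32/13; mL=-144/221, mR=-336/221; mL+mR=-480/221 → advance -1; mR−mL=-192/221 → turn -1·90°
n=6: pose=(-5,4,S); sL=16/9, sR=16/13; mL=-136/117, mR=-40/117; mL+mR=-176/117 → advance -1; mR−mL=32/39 → turn +1·90°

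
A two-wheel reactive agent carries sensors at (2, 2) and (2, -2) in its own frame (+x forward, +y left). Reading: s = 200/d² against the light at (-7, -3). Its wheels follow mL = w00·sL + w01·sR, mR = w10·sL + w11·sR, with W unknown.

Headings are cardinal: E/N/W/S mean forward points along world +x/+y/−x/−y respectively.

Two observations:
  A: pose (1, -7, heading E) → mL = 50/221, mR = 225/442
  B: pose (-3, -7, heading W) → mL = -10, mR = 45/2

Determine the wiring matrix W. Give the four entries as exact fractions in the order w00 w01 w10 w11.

1/2 -1/2 -1/2 1

obs A: pose=(1,-7,E) → sL=25/13, sR=25/17, mL=50/221, mR=225/442
obs B: pose=(-3,-7,W) → sL=5, sR=25, mL=-10, mR=45/2
sensor matrix S = [[25/13, 25/17], [5, 25]]; det S = 9000/221
solve [mL_A; mL_B] = S·[w00; w01] and [mR_A; mR_B] = S·[w10; w11]:
  w00 = 1/2, w01 = -1/2, w10 = -1/2, w11 = 1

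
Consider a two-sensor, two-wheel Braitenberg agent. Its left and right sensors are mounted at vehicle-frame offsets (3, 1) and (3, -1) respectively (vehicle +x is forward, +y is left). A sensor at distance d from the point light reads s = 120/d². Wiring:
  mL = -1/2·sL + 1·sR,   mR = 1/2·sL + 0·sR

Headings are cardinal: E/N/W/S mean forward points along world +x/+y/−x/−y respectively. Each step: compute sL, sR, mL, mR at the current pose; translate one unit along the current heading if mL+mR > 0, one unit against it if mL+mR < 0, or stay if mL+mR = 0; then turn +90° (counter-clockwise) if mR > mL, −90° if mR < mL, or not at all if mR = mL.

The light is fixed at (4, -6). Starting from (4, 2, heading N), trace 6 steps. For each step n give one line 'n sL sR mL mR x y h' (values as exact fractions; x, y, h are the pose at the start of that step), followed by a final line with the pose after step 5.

0 60/61 60/61 30/61 30/61 4 2 N
1 24/29 24/29 12/29 12/29 4 3 N
2 12/17 12/17 6/17 6/17 4 4 N
3 120/197 120/197 60/197 60/197 4 5 N
4 60/113 60/113 30/113 30/113 4 6 N
5 120/257 120/257 60/257 60/257 4 7 N
final 4 8 N

n=0: pose=(4,2,N); sL=60/61, sR=60/61; mL=30/61, mR=30/61; mL+mR=60/61 → advance +1; mR−mL=0 → turn +0·90°
n=1: pose=(4,3,N); sL=24/29, sR=24/29; mL=12/29, mR=12/29; mL+mR=24/29 → advance +1; mR−mL=0 → turn +0·90°
n=2: pose=(4,4,N); sL=12/17, sR=12/17; mL=6/17, mR=6/17; mL+mR=12/17 → advance +1; mR−mL=0 → turn +0·90°
n=3: pose=(4,5,N); sL=120/197, sR=120/197; mL=60/197, mR=60/197; mL+mR=120/197 → advance +1; mR−mL=0 → turn +0·90°
n=4: pose=(4,6,N); sL=60/113, sR=60/113; mL=30/113, mR=30/113; mL+mR=60/113 → advance +1; mR−mL=0 → turn +0·90°
n=5: pose=(4,7,N); sL=120/257, sR=120/257; mL=60/257, mR=60/257; mL+mR=120/257 → advance +1; mR−mL=0 → turn +0·90°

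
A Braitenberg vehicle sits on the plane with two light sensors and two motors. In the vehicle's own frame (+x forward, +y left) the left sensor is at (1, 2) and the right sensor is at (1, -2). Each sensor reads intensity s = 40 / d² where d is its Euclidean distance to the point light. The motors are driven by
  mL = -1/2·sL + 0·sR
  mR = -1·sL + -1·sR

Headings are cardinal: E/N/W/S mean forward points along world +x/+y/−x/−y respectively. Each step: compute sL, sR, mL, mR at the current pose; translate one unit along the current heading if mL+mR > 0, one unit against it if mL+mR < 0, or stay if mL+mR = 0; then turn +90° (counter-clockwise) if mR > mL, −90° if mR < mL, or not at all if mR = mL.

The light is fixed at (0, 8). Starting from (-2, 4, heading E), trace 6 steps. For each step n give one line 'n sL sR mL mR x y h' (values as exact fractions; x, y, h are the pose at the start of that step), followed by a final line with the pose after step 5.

n=0: pose=(-2,4,E); sL=8, sR=40/37; mL=-4, mR=-336/37; mL+mR=-484/37 → advance -1; mR−mL=-188/37 → turn -1·90°
n=1: pose=(-3,4,S); sL=20/13, sR=4/5; mL=-10/13, mR=-152/65; mL+mR=-202/65 → advance -1; mR−mL=-102/65 → turn -1·90°
n=2: pose=(-3,5,W); sL=40/41, sR=40/17; mL=-20/41, mR=-2320/697; mL+mR=-2660/697 → advance -1; mR−mL=-1980/697 → turn -1·90°
n=3: pose=(-2,5,N); sL=2, sR=10; mL=-1, mR=-12; mL+mR=-13 → advance -1; mR−mL=-11 → turn -1·90°
n=4: pose=(-2,4,E); sL=8, sR=40/37; mL=-4, mR=-336/37; mL+mR=-484/37 → advance -1; mR−mL=-188/37 → turn -1·90°
n=5: pose=(-3,4,S); sL=20/13, sR=4/5; mL=-10/13, mR=-152/65; mL+mR=-202/65 → advance -1; mR−mL=-102/65 → turn -1·90°

0 8 40/37 -4 -336/37 -2 4 E
1 20/13 4/5 -10/13 -152/65 -3 4 S
2 40/41 40/17 -20/41 -2320/697 -3 5 W
3 2 10 -1 -12 -2 5 N
4 8 40/37 -4 -336/37 -2 4 E
5 20/13 4/5 -10/13 -152/65 -3 4 S
final -3 5 W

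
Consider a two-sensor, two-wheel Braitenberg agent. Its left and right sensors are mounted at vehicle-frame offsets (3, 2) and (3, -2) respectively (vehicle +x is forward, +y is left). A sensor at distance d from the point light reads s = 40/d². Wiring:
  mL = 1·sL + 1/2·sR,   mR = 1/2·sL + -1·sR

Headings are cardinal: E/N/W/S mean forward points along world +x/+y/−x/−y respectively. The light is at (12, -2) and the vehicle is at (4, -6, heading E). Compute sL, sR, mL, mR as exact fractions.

40/29 40/61 3020/1769 60/1769

left sensor world pos  = (7, -4); dL² = 29
right sensor world pos = (7, -8); dR² = 61
sL = 40/29 = 40/29
sR = 40/61 = 40/61
mL = 1·sL + 1/2·sR = 3020/1769
mR = 1/2·sL + -1·sR = 60/1769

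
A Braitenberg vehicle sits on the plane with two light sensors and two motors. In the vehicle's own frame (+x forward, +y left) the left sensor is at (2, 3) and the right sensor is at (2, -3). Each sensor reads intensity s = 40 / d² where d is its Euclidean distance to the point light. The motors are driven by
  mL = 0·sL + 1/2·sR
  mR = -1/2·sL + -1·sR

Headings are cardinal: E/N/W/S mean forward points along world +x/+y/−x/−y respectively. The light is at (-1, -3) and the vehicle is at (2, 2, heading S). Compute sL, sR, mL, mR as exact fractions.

left sensor world pos  = (5, 0); dL² = 45
right sensor world pos = (-1, 0); dR² = 9
sL = 40/45 = 8/9
sR = 40/9 = 40/9
mL = 0·sL + 1/2·sR = 20/9
mR = -1/2·sL + -1·sR = -44/9

8/9 40/9 20/9 -44/9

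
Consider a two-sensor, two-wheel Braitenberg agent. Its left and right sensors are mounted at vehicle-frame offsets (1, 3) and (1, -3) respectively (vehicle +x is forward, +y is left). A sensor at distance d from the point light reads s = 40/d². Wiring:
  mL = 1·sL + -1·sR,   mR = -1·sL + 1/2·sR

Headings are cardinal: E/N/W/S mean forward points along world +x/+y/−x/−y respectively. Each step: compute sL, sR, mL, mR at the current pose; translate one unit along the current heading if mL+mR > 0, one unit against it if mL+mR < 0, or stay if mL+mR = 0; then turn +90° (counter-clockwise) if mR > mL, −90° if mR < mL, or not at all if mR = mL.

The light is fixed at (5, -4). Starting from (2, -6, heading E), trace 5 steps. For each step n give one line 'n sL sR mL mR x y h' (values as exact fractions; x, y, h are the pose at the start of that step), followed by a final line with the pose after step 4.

0 8 40/29 192/29 -212/29 2 -6 E
1 4 20/29 96/29 -106/29 1 -6 S
2 40/41 40/29 -480/1189 -340/1189 1 -5 W
3 10 1 9 -19/2 2 -5 S
4 8/5 8/5 0 -4/5 2 -4 W
final 3 -4 N

n=0: pose=(2,-6,E); sL=8, sR=40/29; mL=192/29, mR=-212/29; mL+mR=-20/29 → advance -1; mR−mL=-404/29 → turn -1·90°
n=1: pose=(1,-6,S); sL=4, sR=20/29; mL=96/29, mR=-106/29; mL+mR=-10/29 → advance -1; mR−mL=-202/29 → turn -1·90°
n=2: pose=(1,-5,W); sL=40/41, sR=40/29; mL=-480/1189, mR=-340/1189; mL+mR=-20/29 → advance -1; mR−mL=140/1189 → turn +1·90°
n=3: pose=(2,-5,S); sL=10, sR=1; mL=9, mR=-19/2; mL+mR=-1/2 → advance -1; mR−mL=-37/2 → turn -1·90°
n=4: pose=(2,-4,W); sL=8/5, sR=8/5; mL=0, mR=-4/5; mL+mR=-4/5 → advance -1; mR−mL=-4/5 → turn -1·90°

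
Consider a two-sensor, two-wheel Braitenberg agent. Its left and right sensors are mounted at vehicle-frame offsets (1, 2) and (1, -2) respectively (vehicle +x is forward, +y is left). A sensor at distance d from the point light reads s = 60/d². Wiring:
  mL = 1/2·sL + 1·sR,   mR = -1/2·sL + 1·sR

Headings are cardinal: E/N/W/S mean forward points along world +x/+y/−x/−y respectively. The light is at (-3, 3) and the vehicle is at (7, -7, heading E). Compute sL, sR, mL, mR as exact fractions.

12/37 12/53 762/1961 126/1961

left sensor world pos  = (8, -5); dL² = 185
right sensor world pos = (8, -9); dR² = 265
sL = 60/185 = 12/37
sR = 60/265 = 12/53
mL = 1/2·sL + 1·sR = 762/1961
mR = -1/2·sL + 1·sR = 126/1961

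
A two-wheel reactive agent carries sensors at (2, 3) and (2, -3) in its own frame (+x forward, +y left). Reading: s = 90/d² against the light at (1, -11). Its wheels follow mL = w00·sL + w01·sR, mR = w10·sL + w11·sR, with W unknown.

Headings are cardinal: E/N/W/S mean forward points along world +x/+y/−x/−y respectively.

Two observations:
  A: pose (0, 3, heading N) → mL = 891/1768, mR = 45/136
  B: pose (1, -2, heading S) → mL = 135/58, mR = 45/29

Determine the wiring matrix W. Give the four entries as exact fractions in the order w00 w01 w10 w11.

obs A: pose=(0,3,N) → sL=45/136, sR=9/26, mL=891/1768, mR=45/136
obs B: pose=(1,-2,S) → sL=45/29, sR=45/29, mL=135/58, mR=45/29
sensor matrix S = [[45/136, 9/26], [45/29, 45/29]]; det S = -1215/51272
solve [mL_A; mL_B] = S·[w00; w01] and [mR_A; mR_B] = S·[w10; w11]:
  w00 = 1, w01 = 1/2, w10 = 1, w11 = 0

1 1/2 1 0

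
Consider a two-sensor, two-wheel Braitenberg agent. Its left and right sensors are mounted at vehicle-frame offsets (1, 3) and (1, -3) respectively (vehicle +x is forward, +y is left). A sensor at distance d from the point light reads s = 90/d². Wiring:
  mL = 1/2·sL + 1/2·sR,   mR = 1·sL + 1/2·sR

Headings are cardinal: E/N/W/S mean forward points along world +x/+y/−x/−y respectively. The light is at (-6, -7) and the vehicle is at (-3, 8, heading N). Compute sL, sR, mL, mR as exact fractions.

left sensor world pos  = (-6, 9); dL² = 256
right sensor world pos = (0, 9); dR² = 292
sL = 90/256 = 45/128
sR = 90/292 = 45/146
mL = 1/2·sL + 1/2·sR = 6165/18688
mR = 1·sL + 1/2·sR = 4725/9344

45/128 45/146 6165/18688 4725/9344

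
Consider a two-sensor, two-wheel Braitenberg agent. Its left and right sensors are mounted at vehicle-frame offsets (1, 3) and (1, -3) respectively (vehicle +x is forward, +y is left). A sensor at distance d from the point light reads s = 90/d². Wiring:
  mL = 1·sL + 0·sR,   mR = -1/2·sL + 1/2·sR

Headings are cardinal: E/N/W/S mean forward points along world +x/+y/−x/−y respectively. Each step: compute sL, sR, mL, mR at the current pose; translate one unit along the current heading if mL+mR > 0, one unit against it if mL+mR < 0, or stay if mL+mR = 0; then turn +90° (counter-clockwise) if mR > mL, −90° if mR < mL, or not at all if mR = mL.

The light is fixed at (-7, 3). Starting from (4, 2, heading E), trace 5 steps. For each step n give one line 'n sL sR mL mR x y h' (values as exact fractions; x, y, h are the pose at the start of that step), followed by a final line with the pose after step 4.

0 45/74 9/16 45/74 -27/1184 4 2 E
1 90/229 18/17 90/229 1296/3893 5 2 S
2 45/73 45/61 45/73 270/4453 5 1 W
3 18/13 90/197 18/13 -1188/2561 4 1 N
4 45/74 9/16 45/74 -27/1184 4 2 E
final 5 2 S

n=0: pose=(4,2,E); sL=45/74, sR=9/16; mL=45/74, mR=-27/1184; mL+mR=693/1184 → advance +1; mR−mL=-747/1184 → turn -1·90°
n=1: pose=(5,2,S); sL=90/229, sR=18/17; mL=90/229, mR=1296/3893; mL+mR=2826/3893 → advance +1; mR−mL=-234/3893 → turn -1·90°
n=2: pose=(5,1,W); sL=45/73, sR=45/61; mL=45/73, mR=270/4453; mL+mR=3015/4453 → advance +1; mR−mL=-2475/4453 → turn -1·90°
n=3: pose=(4,1,N); sL=18/13, sR=90/197; mL=18/13, mR=-1188/2561; mL+mR=2358/2561 → advance +1; mR−mL=-4734/2561 → turn -1·90°
n=4: pose=(4,2,E); sL=45/74, sR=9/16; mL=45/74, mR=-27/1184; mL+mR=693/1184 → advance +1; mR−mL=-747/1184 → turn -1·90°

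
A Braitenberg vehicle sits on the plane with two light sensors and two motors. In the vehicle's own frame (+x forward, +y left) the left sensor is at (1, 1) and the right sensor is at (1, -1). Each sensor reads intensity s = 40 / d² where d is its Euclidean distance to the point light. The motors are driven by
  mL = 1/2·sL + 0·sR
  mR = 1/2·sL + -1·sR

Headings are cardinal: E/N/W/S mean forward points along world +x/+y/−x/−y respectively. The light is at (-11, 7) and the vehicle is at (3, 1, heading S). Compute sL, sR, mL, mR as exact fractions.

left sensor world pos  = (4, 0); dL² = 274
right sensor world pos = (2, 0); dR² = 218
sL = 40/274 = 20/137
sR = 40/218 = 20/109
mL = 1/2·sL + 0·sR = 10/137
mR = 1/2·sL + -1·sR = -1650/14933

20/137 20/109 10/137 -1650/14933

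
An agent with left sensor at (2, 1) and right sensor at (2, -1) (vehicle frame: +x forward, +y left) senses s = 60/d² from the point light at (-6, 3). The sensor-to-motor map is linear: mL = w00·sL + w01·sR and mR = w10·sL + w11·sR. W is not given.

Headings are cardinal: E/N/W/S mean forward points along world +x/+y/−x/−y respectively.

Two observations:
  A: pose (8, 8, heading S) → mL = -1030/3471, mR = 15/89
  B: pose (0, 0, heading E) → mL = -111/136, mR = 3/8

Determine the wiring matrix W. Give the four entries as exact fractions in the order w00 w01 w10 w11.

obs A: pose=(8,8,S) → sL=10/39, sR=30/89, mL=-1030/3471, mR=15/89
obs B: pose=(0,0,E) → sL=15/17, sR=3/4, mL=-111/136, mR=3/8
sensor matrix S = [[10/39, 30/89], [15/17, 3/4]]; det S = -4135/39338
solve [mL_A; mL_B] = S·[w00; w01] and [mR_A; mR_B] = S·[w10; w11]:
  w00 = -1/2, w01 = -1/2, w10 = 0, w11 = 1/2

-1/2 -1/2 0 1/2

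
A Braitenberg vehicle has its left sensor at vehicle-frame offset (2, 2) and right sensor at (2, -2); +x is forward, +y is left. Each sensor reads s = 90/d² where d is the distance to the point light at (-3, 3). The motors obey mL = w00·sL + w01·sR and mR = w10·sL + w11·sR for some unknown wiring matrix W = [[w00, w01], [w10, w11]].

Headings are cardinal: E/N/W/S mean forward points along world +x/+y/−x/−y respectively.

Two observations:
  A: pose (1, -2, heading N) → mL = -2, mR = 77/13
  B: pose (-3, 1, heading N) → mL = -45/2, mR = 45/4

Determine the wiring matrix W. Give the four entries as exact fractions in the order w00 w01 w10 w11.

obs A: pose=(1,-2,N) → sL=90/13, sR=2, mL=-2, mR=77/13
obs B: pose=(-3,1,N) → sL=45/2, sR=45/2, mL=-45/2, mR=45/4
sensor matrix S = [[90/13, 2], [45/2, 45/2]]; det S = 1440/13
solve [mL_A; mL_B] = S·[w00; w01] and [mR_A; mR_B] = S·[w10; w11]:
  w00 = 0, w01 = -1, w10 = 1, w11 = -1/2

0 -1 1 -1/2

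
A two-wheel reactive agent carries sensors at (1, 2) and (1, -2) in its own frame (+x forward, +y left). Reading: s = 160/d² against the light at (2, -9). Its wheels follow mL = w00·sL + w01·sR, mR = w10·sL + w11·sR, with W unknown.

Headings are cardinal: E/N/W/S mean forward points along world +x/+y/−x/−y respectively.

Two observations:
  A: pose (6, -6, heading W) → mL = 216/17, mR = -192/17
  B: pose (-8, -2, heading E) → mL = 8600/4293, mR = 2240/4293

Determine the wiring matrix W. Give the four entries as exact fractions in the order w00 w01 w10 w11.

obs A: pose=(6,-6,W) → sL=16, sR=80/17, mL=216/17, mR=-192/17
obs B: pose=(-8,-2,E) → sL=80/81, sR=80/53, mL=8600/4293, mR=2240/4293
sensor matrix S = [[16, 80/17], [80/81, 80/53]]; det S = 1423360/72981
solve [mL_A; mL_B] = S·[w00; w01] and [mR_A; mR_B] = S·[w10; w11]:
  w00 = 1/2, w01 = 1, w10 = -1, w11 = 1

1/2 1 -1 1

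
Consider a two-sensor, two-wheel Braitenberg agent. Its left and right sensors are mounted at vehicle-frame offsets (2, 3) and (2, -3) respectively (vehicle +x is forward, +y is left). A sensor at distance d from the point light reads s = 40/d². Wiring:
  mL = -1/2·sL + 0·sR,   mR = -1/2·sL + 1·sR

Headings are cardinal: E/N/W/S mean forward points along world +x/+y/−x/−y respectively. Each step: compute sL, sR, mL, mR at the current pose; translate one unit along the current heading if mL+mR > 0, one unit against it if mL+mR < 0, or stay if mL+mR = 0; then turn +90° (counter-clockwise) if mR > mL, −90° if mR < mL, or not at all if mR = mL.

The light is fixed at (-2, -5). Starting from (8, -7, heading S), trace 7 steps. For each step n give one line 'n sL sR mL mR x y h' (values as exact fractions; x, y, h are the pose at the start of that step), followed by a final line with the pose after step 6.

n=0: pose=(8,-7,S); sL=8/37, sR=8/13; mL=-4/37, mR=244/481; mL+mR=192/481 → advance +1; mR−mL=8/13 → turn +1·90°
n=1: pose=(8,-8,E); sL=5/18, sR=2/9; mL=-5/36, mR=1/12; mL+mR=-1/18 → advance -1; mR−mL=2/9 → turn +1·90°
n=2: pose=(7,-8,N); sL=40/37, sR=8/29; mL=-20/37, mR=-284/1073; mL+mR=-864/1073 → advance -1; mR−mL=8/29 → turn +1·90°
n=3: pose=(7,-9,W); sL=20/49, sR=4/5; mL=-10/49, mR=146/245; mL+mR=96/245 → advance +1; mR−mL=4/5 → turn +1·90°
n=4: pose=(6,-9,S); sL=40/157, sR=40/61; mL=-20/157, mR=5060/9577; mL+mR=3840/9577 → advance +1; mR−mL=40/61 → turn +1·90°
n=5: pose=(6,-10,E); sL=5/13, sR=10/41; mL=-5/26, mR=55/1066; mL+mR=-75/533 → advance -1; mR−mL=10/41 → turn +1·90°
n=6: pose=(5,-10,N); sL=8/5, sR=40/109; mL=-4/5, mR=-236/545; mL+mR=-672/545 → advance -1; mR−mL=40/109 → turn +1·90°

0 8/37 8/13 -4/37 244/481 8 -7 S
1 5/18 2/9 -5/36 1/12 8 -8 E
2 40/37 8/29 -20/37 -284/1073 7 -8 N
3 20/49 4/5 -10/49 146/245 7 -9 W
4 40/157 40/61 -20/157 5060/9577 6 -9 S
5 5/13 10/41 -5/26 55/1066 6 -10 E
6 8/5 40/109 -4/5 -236/545 5 -10 N
final 5 -11 W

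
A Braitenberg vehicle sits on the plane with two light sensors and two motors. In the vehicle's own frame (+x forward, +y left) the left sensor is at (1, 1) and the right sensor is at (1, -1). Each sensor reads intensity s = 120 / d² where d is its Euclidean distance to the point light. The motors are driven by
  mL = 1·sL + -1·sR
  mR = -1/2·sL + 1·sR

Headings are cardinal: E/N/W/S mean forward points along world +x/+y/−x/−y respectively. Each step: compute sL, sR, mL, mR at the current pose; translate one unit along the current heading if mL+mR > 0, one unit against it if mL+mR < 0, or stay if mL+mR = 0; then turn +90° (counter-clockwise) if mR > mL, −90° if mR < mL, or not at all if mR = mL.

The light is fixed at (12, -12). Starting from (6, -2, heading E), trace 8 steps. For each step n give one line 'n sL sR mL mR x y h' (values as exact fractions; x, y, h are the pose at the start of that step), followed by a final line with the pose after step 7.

0 60/73 60/53 -1200/3869 2790/3869 6 -2 E
1 120/157 120/137 -2400/21509 10620/21509 7 -2 N
2 15/17 2/3 11/51 23/102 7 -1 W
3 24/25 120/149 576/3725 1212/3725 6 -1 S
4 60/73 60/53 -1200/3869 2790/3869 6 -2 E
5 120/157 120/137 -2400/21509 10620/21509 7 -2 N
6 15/17 2/3 11/51 23/102 7 -1 W
7 24/25 120/149 576/3725 1212/3725 6 -1 S
final 6 -2 E

n=0: pose=(6,-2,E); sL=60/73, sR=60/53; mL=-1200/3869, mR=2790/3869; mL+mR=30/73 → advance +1; mR−mL=3990/3869 → turn +1·90°
n=1: pose=(7,-2,N); sL=120/157, sR=120/137; mL=-2400/21509, mR=10620/21509; mL+mR=60/157 → advance +1; mR−mL=13020/21509 → turn +1·90°
n=2: pose=(7,-1,W); sL=15/17, sR=2/3; mL=11/51, mR=23/102; mL+mR=15/34 → advance +1; mR−mL=1/102 → turn +1·90°
n=3: pose=(6,-1,S); sL=24/25, sR=120/149; mL=576/3725, mR=1212/3725; mL+mR=12/25 → advance +1; mR−mL=636/3725 → turn +1·90°
n=4: pose=(6,-2,E); sL=60/73, sR=60/53; mL=-1200/3869, mR=2790/3869; mL+mR=30/73 → advance +1; mR−mL=3990/3869 → turn +1·90°
n=5: pose=(7,-2,N); sL=120/157, sR=120/137; mL=-2400/21509, mR=10620/21509; mL+mR=60/157 → advance +1; mR−mL=13020/21509 → turn +1·90°
n=6: pose=(7,-1,W); sL=15/17, sR=2/3; mL=11/51, mR=23/102; mL+mR=15/34 → advance +1; mR−mL=1/102 → turn +1·90°
n=7: pose=(6,-1,S); sL=24/25, sR=120/149; mL=576/3725, mR=1212/3725; mL+mR=12/25 → advance +1; mR−mL=636/3725 → turn +1·90°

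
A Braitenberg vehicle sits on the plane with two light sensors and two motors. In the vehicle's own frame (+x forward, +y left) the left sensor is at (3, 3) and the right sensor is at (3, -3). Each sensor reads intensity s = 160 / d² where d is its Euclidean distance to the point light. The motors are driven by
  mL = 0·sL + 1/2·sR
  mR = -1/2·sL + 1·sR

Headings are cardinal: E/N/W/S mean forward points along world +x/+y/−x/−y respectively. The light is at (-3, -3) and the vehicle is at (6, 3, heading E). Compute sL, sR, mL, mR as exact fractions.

left sensor world pos  = (9, 6); dL² = 225
right sensor world pos = (9, 0); dR² = 153
sL = 160/225 = 32/45
sR = 160/153 = 160/153
mL = 0·sL + 1/2·sR = 80/153
mR = -1/2·sL + 1·sR = 176/255

32/45 160/153 80/153 176/255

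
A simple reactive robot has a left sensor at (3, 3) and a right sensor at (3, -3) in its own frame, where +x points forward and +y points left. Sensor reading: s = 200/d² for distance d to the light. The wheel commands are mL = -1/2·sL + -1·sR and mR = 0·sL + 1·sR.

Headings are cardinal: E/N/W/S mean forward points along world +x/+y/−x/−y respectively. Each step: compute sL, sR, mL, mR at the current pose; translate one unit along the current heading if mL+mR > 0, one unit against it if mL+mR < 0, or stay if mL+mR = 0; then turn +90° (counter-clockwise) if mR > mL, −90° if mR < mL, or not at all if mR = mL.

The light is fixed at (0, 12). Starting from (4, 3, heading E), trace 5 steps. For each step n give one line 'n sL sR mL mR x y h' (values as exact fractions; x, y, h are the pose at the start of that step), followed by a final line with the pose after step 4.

0 40/17 200/193 -7260/3281 200/193 4 3 E
1 50/9 25/9 -50/9 25/9 3 3 N
2 200/169 200/49 -38700/8281 200/49 3 2 W
3 100/109 20/17 -3030/1853 20/17 4 2 S
4 40/17 200/193 -7260/3281 200/193 4 3 E
final 3 3 N

n=0: pose=(4,3,E); sL=40/17, sR=200/193; mL=-7260/3281, mR=200/193; mL+mR=-20/17 → advance -1; mR−mL=10660/3281 → turn +1·90°
n=1: pose=(3,3,N); sL=50/9, sR=25/9; mL=-50/9, mR=25/9; mL+mR=-25/9 → advance -1; mR−mL=25/3 → turn +1·90°
n=2: pose=(3,2,W); sL=200/169, sR=200/49; mL=-38700/8281, mR=200/49; mL+mR=-100/169 → advance -1; mR−mL=72500/8281 → turn +1·90°
n=3: pose=(4,2,S); sL=100/109, sR=20/17; mL=-3030/1853, mR=20/17; mL+mR=-50/109 → advance -1; mR−mL=5210/1853 → turn +1·90°
n=4: pose=(4,3,E); sL=40/17, sR=200/193; mL=-7260/3281, mR=200/193; mL+mR=-20/17 → advance -1; mR−mL=10660/3281 → turn +1·90°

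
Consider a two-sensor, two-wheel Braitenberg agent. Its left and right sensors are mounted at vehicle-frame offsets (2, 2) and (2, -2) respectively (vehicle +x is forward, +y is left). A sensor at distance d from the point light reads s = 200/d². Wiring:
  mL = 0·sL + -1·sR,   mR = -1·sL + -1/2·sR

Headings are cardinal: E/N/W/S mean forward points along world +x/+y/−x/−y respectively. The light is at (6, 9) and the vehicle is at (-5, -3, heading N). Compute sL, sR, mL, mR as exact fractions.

left sensor world pos  = (-7, -1); dL² = 269
right sensor world pos = (-3, -1); dR² = 181
sL = 200/269 = 200/269
sR = 200/181 = 200/181
mL = 0·sL + -1·sR = -200/181
mR = -1·sL + -1/2·sR = -63100/48689

200/269 200/181 -200/181 -63100/48689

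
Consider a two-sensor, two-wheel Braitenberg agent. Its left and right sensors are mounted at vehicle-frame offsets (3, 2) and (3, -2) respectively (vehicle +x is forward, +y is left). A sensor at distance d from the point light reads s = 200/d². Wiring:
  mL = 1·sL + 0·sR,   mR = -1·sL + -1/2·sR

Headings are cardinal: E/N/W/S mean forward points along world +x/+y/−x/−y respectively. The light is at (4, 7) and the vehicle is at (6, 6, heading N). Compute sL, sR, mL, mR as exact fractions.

50 10 50 -55

left sensor world pos  = (4, 9); dL² = 4
right sensor world pos = (8, 9); dR² = 20
sL = 200/4 = 50
sR = 200/20 = 10
mL = 1·sL + 0·sR = 50
mR = -1·sL + -1/2·sR = -55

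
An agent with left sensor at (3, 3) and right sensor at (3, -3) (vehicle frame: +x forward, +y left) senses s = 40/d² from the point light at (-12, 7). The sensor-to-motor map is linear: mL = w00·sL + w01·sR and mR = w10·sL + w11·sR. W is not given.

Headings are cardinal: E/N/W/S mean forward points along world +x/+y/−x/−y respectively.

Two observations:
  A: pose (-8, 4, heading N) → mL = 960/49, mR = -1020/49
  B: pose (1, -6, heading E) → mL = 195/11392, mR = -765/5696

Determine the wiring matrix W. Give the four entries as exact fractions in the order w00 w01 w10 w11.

obs A: pose=(-8,4,N) → sL=40, sR=40/49, mL=960/49, mR=-1020/49
obs B: pose=(1,-6,E) → sL=10/89, sR=5/64, mL=195/11392, mR=-765/5696
sensor matrix S = [[40, 40/49], [10/89, 5/64]]; det S = 105825/34888
solve [mL_A; mL_B] = S·[w00; w01] and [mR_A; mR_B] = S·[w10; w11]:
  w00 = 1/2, w01 = -1/2, w10 = -1/2, w11 = -1

1/2 -1/2 -1/2 -1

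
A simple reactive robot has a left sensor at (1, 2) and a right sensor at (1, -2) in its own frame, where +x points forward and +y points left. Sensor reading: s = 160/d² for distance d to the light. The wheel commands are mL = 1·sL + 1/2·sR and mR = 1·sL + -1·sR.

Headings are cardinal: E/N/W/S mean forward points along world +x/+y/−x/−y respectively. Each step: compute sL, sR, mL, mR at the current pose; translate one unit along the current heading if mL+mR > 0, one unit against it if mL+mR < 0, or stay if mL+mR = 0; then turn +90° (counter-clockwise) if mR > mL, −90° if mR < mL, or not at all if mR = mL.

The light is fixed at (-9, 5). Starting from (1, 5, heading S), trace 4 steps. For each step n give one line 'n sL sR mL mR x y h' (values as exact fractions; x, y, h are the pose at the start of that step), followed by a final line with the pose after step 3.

n=0: pose=(1,5,S); sL=32/29, sR=32/13; mL=880/377, mR=-512/377; mL+mR=368/377 → advance +1; mR−mL=-48/13 → turn -1·90°
n=1: pose=(1,4,W); sL=16/9, sR=80/41; mL=1016/369, mR=-64/369; mL+mR=952/369 → advance +1; mR−mL=-120/41 → turn -1·90°
n=2: pose=(0,4,N); sL=160/49, sR=160/121; mL=23280/5929, mR=11520/5929; mL+mR=34800/5929 → advance +1; mR−mL=-240/121 → turn -1·90°
n=3: pose=(0,5,E); sL=20/13, sR=20/13; mL=30/13, mR=0; mL+mR=30/13 → advance +1; mR−mL=-30/13 → turn -1·90°

0 32/29 32/13 880/377 -512/377 1 5 S
1 16/9 80/41 1016/369 -64/369 1 4 W
2 160/49 160/121 23280/5929 11520/5929 0 4 N
3 20/13 20/13 30/13 0 0 5 E
final 1 5 S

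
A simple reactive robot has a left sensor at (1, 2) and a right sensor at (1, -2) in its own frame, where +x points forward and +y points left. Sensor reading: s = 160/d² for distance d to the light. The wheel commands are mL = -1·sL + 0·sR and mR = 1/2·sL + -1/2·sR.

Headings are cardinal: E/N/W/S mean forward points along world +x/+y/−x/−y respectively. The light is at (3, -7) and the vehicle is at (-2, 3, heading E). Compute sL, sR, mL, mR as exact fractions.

1 2 -1 -1/2

left sensor world pos  = (-1, 5); dL² = 160
right sensor world pos = (-1, 1); dR² = 80
sL = 160/160 = 1
sR = 160/80 = 2
mL = -1·sL + 0·sR = -1
mR = 1/2·sL + -1/2·sR = -1/2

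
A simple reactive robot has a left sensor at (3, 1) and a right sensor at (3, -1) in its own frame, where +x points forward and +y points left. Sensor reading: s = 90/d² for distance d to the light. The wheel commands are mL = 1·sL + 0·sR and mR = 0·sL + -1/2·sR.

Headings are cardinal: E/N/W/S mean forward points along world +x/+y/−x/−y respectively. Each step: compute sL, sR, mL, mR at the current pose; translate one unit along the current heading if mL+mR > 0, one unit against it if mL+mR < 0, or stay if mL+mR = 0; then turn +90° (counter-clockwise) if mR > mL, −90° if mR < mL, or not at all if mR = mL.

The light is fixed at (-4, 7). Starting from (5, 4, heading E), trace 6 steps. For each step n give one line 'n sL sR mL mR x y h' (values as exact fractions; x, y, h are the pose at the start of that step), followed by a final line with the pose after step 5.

0 45/74 9/16 45/74 -9/32 5 4 E
1 90/157 10/13 90/157 -5/13 6 4 S
2 45/37 45/29 45/37 -45/58 6 3 W
3 18/13 90/101 18/13 -45/101 5 3 N
4 45/74 9/16 45/74 -9/32 5 4 E
5 90/157 10/13 90/157 -5/13 6 4 S
final 6 3 W

n=0: pose=(5,4,E); sL=45/74, sR=9/16; mL=45/74, mR=-9/32; mL+mR=387/1184 → advance +1; mR−mL=-1053/1184 → turn -1·90°
n=1: pose=(6,4,S); sL=90/157, sR=10/13; mL=90/157, mR=-5/13; mL+mR=385/2041 → advance +1; mR−mL=-1955/2041 → turn -1·90°
n=2: pose=(6,3,W); sL=45/37, sR=45/29; mL=45/37, mR=-45/58; mL+mR=945/2146 → advance +1; mR−mL=-4275/2146 → turn -1·90°
n=3: pose=(5,3,N); sL=18/13, sR=90/101; mL=18/13, mR=-45/101; mL+mR=1233/1313 → advance +1; mR−mL=-2403/1313 → turn -1·90°
n=4: pose=(5,4,E); sL=45/74, sR=9/16; mL=45/74, mR=-9/32; mL+mR=387/1184 → advance +1; mR−mL=-1053/1184 → turn -1·90°
n=5: pose=(6,4,S); sL=90/157, sR=10/13; mL=90/157, mR=-5/13; mL+mR=385/2041 → advance +1; mR−mL=-1955/2041 → turn -1·90°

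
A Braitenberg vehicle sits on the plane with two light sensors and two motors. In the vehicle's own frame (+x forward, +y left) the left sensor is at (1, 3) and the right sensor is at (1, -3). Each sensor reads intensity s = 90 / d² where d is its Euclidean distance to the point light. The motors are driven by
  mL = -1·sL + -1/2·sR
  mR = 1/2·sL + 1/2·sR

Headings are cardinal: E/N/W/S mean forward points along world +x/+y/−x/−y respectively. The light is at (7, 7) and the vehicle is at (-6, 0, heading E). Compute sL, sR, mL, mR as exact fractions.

9/16 45/122 -729/976 909/1952

left sensor world pos  = (-5, 3); dL² = 160
right sensor world pos = (-5, -3); dR² = 244
sL = 90/160 = 9/16
sR = 90/244 = 45/122
mL = -1·sL + -1/2·sR = -729/976
mR = 1/2·sL + 1/2·sR = 909/1952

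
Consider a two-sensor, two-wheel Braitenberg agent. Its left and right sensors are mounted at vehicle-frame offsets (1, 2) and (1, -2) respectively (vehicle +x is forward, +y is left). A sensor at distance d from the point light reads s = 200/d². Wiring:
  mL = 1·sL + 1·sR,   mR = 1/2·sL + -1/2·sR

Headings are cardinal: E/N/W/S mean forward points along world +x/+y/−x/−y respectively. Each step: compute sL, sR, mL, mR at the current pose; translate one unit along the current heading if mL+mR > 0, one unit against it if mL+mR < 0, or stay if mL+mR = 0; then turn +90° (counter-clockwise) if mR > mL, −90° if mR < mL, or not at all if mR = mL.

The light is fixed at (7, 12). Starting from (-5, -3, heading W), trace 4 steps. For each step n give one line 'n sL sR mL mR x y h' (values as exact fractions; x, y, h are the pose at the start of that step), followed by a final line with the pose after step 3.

n=0: pose=(-5,-3,W); sL=100/229, sR=100/169; mL=39800/38701, mR=-3000/38701; mL+mR=36800/38701 → advance +1; mR−mL=-42800/38701 → turn -1·90°
n=1: pose=(-6,-3,N); sL=200/421, sR=200/317; mL=147600/133457, mR=-10400/133457; mL+mR=137200/133457 → advance +1; mR−mL=-158000/133457 → turn -1·90°
n=2: pose=(-6,-2,E); sL=25/36, sR=1/2; mL=43/36, mR=7/72; mL+mR=31/24 → advance +1; mR−mL=-79/72 → turn -1·90°
n=3: pose=(-5,-2,S); sL=8/13, sR=200/421; mL=5968/5473, mR=384/5473; mL+mR=6352/5473 → advance +1; mR−mL=-5584/5473 → turn -1·90°

0 100/229 100/169 39800/38701 -3000/38701 -5 -3 W
1 200/421 200/317 147600/133457 -10400/133457 -6 -3 N
2 25/36 1/2 43/36 7/72 -6 -2 E
3 8/13 200/421 5968/5473 384/5473 -5 -2 S
final -5 -3 W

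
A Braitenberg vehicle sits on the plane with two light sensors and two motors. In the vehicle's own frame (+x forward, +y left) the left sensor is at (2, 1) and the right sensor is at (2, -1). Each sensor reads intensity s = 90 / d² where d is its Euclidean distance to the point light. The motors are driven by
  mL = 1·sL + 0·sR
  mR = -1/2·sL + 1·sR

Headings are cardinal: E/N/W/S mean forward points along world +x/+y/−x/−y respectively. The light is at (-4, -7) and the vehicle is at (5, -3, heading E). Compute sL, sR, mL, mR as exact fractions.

45/73 9/13 45/73 729/1898

left sensor world pos  = (7, -2); dL² = 146
right sensor world pos = (7, -4); dR² = 130
sL = 90/146 = 45/73
sR = 90/130 = 9/13
mL = 1·sL + 0·sR = 45/73
mR = -1/2·sL + 1·sR = 729/1898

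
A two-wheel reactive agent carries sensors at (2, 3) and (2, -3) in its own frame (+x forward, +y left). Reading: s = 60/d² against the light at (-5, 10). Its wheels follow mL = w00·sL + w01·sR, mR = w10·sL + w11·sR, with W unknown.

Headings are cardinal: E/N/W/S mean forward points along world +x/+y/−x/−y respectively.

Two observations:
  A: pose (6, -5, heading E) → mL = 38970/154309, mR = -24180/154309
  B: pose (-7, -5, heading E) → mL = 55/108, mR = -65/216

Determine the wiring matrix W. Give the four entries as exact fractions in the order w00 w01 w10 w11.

obs A: pose=(6,-5,E) → sL=60/313, sR=60/493, mL=38970/154309, mR=-24180/154309
obs B: pose=(-7,-5,E) → sL=5/12, sR=5/27, mL=55/108, mR=-65/216
sensor matrix S = [[60/313, 60/493], [5/12, 5/27]]; det S = -21125/1388781
solve [mL_A; mL_B] = S·[w00; w01] and [mR_A; mR_B] = S·[w10; w11]:
  w00 = 1, w01 = 1/2, w10 = -1/2, w11 = -1/2

1 1/2 -1/2 -1/2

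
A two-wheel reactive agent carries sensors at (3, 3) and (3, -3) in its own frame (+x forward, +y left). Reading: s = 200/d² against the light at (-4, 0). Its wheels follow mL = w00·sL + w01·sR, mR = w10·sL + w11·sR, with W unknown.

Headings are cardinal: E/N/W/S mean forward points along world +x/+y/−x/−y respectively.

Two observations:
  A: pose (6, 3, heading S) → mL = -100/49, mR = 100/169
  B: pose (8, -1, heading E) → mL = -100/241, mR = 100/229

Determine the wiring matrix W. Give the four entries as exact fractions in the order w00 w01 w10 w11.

0 -1/2 1/2 0

obs A: pose=(6,3,S) → sL=200/169, sR=200/49, mL=-100/49, mR=100/169
obs B: pose=(8,-1,E) → sL=200/229, sR=200/241, mL=-100/241, mR=100/229
sensor matrix S = [[200/169, 200/49], [200/229, 200/241]]; det S = -1180320000/457020109
solve [mL_A; mL_B] = S·[w00; w01] and [mR_A; mR_B] = S·[w10; w11]:
  w00 = 0, w01 = -1/2, w10 = 1/2, w11 = 0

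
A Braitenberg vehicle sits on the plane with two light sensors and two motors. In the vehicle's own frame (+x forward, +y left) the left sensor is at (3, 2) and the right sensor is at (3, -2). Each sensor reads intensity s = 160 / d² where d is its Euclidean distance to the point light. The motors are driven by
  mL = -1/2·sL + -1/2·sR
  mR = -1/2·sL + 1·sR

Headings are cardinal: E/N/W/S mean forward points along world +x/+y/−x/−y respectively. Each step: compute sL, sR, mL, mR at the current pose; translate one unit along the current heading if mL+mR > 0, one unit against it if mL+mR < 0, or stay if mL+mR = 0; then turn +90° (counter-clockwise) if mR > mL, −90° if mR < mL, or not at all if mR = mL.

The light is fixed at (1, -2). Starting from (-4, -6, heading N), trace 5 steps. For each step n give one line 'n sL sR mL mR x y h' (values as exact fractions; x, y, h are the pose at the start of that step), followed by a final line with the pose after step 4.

n=0: pose=(-4,-6,N); sL=16/5, sR=16; mL=-48/5, mR=72/5; mL+mR=24/5 → advance +1; mR−mL=24 → turn +1·90°
n=1: pose=(-4,-5,W); sL=160/89, sR=32/13; mL=-2464/1157, mR=1808/1157; mL+mR=-656/1157 → advance -1; mR−mL=48/13 → turn +1·90°
n=2: pose=(-3,-5,S); sL=4, sR=20/9; mL=-28/9, mR=2/9; mL+mR=-26/9 → advance -1; mR−mL=10/3 → turn +1·90°
n=3: pose=(-3,-4,E); sL=160, sR=160/17; mL=-1440/17, mR=-1200/17; mL+mR=-2640/17 → advance -1; mR−mL=240/17 → turn +1·90°
n=4: pose=(-4,-4,N); sL=16/5, sR=16; mL=-48/5, mR=72/5; mL+mR=24/5 → advance +1; mR−mL=24 → turn +1·90°

0 16/5 16 -48/5 72/5 -4 -6 N
1 160/89 32/13 -2464/1157 1808/1157 -4 -5 W
2 4 20/9 -28/9 2/9 -3 -5 S
3 160 160/17 -1440/17 -1200/17 -3 -4 E
4 16/5 16 -48/5 72/5 -4 -4 N
final -4 -3 W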